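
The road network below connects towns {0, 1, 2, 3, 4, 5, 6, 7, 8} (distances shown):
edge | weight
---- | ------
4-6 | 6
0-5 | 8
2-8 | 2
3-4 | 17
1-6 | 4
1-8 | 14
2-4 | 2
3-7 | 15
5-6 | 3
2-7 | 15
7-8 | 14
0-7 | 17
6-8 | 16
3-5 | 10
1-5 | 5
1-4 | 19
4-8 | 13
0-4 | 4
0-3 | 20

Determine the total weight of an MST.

Prim, starting at 7.
Step 1: cheapest edge leaving the tree is 7-8 (14); add 8.
Step 2: cheapest edge leaving the tree is 2-8 (2); add 2.
Step 3: cheapest edge leaving the tree is 2-4 (2); add 4.
Step 4: cheapest edge leaving the tree is 0-4 (4); add 0.
Step 5: cheapest edge leaving the tree is 4-6 (6); add 6.
Step 6: cheapest edge leaving the tree is 5-6 (3); add 5.
Step 7: cheapest edge leaving the tree is 1-6 (4); add 1.
Step 8: cheapest edge leaving the tree is 3-5 (10); add 3.
MST edges: 7-8, 2-8, 2-4, 0-4, 4-6, 5-6, 1-6, 3-5; total weight 14+2+2+4+6+3+4+10 = 45.

45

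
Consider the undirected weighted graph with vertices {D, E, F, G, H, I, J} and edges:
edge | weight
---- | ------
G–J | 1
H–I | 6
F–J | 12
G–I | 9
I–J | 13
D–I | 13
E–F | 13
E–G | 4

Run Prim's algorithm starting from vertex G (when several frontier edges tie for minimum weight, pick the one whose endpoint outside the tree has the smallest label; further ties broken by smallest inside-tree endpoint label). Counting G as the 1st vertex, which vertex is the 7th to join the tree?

D

Prim's algorithm from G:
Step 1: cheapest edge leaving the tree is G–J (1); add J.
Step 2: cheapest edge leaving the tree is E–G (4); add E.
Step 3: cheapest edge leaving the tree is G–I (9); add I.
Step 4: cheapest edge leaving the tree is H–I (6); add H.
Step 5: cheapest edge leaving the tree is F–J (12); add F.
Step 6: cheapest edge leaving the tree is D–I (13); add D.
Vertex order: G, J, E, I, H, F, D. The 7th vertex is D.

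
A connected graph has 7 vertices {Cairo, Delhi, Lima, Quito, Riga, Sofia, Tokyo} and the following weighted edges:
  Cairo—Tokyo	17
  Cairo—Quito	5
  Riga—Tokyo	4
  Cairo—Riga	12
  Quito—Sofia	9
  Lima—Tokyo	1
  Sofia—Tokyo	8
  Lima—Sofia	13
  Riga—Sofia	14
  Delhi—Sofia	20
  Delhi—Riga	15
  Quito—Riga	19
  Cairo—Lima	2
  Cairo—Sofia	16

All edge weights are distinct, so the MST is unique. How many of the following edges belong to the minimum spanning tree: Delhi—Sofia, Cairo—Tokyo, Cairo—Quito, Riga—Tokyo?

2

Kruskal: consider edges lightest-first.
Lima—Tokyo (1): add. Components now {Lima,Tokyo} {Riga} {Sofia} {Cairo} {Delhi} {Quito}
Cairo—Lima (2): add. Components now {Cairo,Lima,Tokyo} {Riga} {Sofia} {Delhi} {Quito}
Riga—Tokyo (4): add. Components now {Cairo,Lima,Riga,Tokyo} {Sofia} {Delhi} {Quito}
Cairo—Quito (5): add. Components now {Cairo,Lima,Quito,Riga,Tokyo} {Sofia} {Delhi}
Sofia—Tokyo (8): add. Components now {Cairo,Lima,Quito,Riga,Sofia,Tokyo} {Delhi}
Quito—Sofia (9): skip — Sofia and Quito already connected.
Cairo—Riga (12): skip — Riga and Cairo already connected.
Lima—Sofia (13): skip — Lima and Sofia already connected.
Riga—Sofia (14): skip — Riga and Sofia already connected.
Delhi—Riga (15): add. Components now {Cairo,Delhi,Lima,Quito,Riga,Sofia,Tokyo}
MST edge set: {Lima—Tokyo, Cairo—Lima, Riga—Tokyo, Cairo—Quito, Sofia—Tokyo, Delhi—Riga}.
Of the listed edges, {Cairo—Quito, Riga—Tokyo} are in the MST → 2.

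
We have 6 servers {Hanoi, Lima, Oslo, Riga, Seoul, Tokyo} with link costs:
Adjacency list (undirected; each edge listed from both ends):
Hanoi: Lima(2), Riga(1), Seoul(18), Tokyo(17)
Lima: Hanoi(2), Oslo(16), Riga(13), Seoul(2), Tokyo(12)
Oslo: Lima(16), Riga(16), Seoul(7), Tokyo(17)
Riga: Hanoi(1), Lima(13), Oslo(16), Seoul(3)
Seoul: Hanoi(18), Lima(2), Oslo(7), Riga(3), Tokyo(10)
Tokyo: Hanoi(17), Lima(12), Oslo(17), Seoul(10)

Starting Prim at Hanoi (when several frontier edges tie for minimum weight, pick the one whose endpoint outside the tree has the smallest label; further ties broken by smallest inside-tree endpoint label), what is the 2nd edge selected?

Prim, starting at Hanoi.
Step 1: frontier [Hanoi Riga 1, Hanoi Lima 2, Hanoi Tokyo 17, Hanoi Seoul 18] → take Hanoi Riga (1); add Riga.
Step 2: frontier [Hanoi Lima 2, Hanoi Tokyo 17, Hanoi Seoul 18, Riga Seoul 3, Lima Riga 13, Oslo Riga 16] → take Hanoi Lima (2); add Lima.
Step 3: frontier [Hanoi Tokyo 17, Hanoi Seoul 18, Lima Seoul 2, Lima Tokyo 12, Lima Oslo 16, Riga Seoul 3, Oslo Riga 16] → take Lima Seoul (2); add Seoul.
Step 4: frontier [Hanoi Tokyo 17, Lima Tokyo 12, Lima Oslo 16, Oslo Riga 16, Oslo Seoul 7, Seoul Tokyo 10] → take Oslo Seoul (7); add Oslo.
Step 5: frontier [Hanoi Tokyo 17, Lima Tokyo 12, Oslo Tokyo 17, Seoul Tokyo 10] → take Seoul Tokyo (10); add Tokyo.
The 2nd edge added is Hanoi Lima.

Hanoi-Lima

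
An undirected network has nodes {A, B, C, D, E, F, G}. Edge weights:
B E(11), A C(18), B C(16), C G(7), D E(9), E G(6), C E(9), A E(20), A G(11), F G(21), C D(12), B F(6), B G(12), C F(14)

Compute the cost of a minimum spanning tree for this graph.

50

Grow the tree from G using Prim:
Step 1: cheapest edge leaving the tree is E G (6); add E.
Step 2: cheapest edge leaving the tree is C G (7); add C.
Step 3: cheapest edge leaving the tree is D E (9); add D.
Step 4: cheapest edge leaving the tree is A G (11); add A.
Step 5: cheapest edge leaving the tree is B E (11); add B.
Step 6: cheapest edge leaving the tree is B F (6); add F.
MST edges: E G, C G, D E, A G, B E, B F; total weight 6+7+9+11+11+6 = 50.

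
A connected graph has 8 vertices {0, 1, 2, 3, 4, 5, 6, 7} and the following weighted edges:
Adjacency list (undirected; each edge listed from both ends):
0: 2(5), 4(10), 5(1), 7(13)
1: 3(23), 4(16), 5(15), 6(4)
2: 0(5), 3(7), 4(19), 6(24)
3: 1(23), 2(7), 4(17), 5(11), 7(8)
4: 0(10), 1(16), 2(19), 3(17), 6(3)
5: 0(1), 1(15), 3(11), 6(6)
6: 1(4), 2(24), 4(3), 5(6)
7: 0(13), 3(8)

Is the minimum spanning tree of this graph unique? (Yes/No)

Yes

Kruskal's algorithm — process edges by increasing weight (ties by edge label):
0 5 (1): add — endpoints in different components.
4 6 (3): add — endpoints in different components.
1 6 (4): add — endpoints in different components.
0 2 (5): add — endpoints in different components.
5 6 (6): add — endpoints in different components.
2 3 (7): add — endpoints in different components.
3 7 (8): add — endpoints in different components.
Every non-tree edge has weight strictly greater than the heaviest edge on the tree path between its endpoints, so the MST is unique.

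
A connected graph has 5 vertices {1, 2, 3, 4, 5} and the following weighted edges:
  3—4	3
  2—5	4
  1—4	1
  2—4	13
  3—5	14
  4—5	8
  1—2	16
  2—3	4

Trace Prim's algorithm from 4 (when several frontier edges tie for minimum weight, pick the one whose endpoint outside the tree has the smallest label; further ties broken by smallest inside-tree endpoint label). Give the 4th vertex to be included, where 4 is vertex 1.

Prim, starting at 4.
Step 1: cheapest edge leaving the tree is 1—4 (1); add 1.
Step 2: cheapest edge leaving the tree is 3—4 (3); add 3.
Step 3: cheapest edge leaving the tree is 2—3 (4); add 2.
Step 4: cheapest edge leaving the tree is 2—5 (4); add 5.
Vertex order: 4, 1, 3, 2, 5. The 4th vertex is 2.

2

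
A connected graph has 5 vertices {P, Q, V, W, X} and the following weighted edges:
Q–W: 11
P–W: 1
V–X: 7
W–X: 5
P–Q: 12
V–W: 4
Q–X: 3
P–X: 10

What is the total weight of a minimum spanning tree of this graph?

13

Grow the tree from Q using Prim:
Step 1: cheapest edge leaving the tree is Q–X (3); add X.
Step 2: cheapest edge leaving the tree is W–X (5); add W.
Step 3: cheapest edge leaving the tree is P–W (1); add P.
Step 4: cheapest edge leaving the tree is V–W (4); add V.
MST edges: Q–X, W–X, P–W, V–W; total weight 3+5+1+4 = 13.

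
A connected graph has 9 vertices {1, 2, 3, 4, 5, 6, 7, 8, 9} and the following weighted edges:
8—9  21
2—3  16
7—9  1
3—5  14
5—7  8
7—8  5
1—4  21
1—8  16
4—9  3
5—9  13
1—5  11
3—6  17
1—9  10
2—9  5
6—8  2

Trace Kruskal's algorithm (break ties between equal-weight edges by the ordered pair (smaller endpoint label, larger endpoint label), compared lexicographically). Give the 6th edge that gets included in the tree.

Sort edges by weight, then run Kruskal:
7—9 (1): add — endpoints in different components.
6—8 (2): add — endpoints in different components.
4—9 (3): add — endpoints in different components.
2—9 (5): add — endpoints in different components.
7—8 (5): add — endpoints in different components.
5—7 (8): add — endpoints in different components.
1—9 (10): add — endpoints in different components.
1—5 (11): skip — 1 and 5 already connected.
5—9 (13): skip — 5 and 9 already connected.
3—5 (14): add — endpoints in different components.
The 6th edge added is 5—7.

5-7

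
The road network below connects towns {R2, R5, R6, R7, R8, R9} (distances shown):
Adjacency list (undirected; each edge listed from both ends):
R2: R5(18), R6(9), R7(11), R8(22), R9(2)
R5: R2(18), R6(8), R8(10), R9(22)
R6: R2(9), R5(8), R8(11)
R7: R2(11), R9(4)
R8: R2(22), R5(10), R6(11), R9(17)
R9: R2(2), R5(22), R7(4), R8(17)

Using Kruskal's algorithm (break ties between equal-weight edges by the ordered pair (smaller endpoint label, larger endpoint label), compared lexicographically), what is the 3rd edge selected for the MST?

R5-R6

Sort edges by weight, then run Kruskal:
R2—R9 (2): add — endpoints in different components.
R7—R9 (4): add — endpoints in different components.
R5—R6 (8): add — endpoints in different components.
R2—R6 (9): add — endpoints in different components.
R5—R8 (10): add — endpoints in different components.
The 3rd edge added is R5—R6.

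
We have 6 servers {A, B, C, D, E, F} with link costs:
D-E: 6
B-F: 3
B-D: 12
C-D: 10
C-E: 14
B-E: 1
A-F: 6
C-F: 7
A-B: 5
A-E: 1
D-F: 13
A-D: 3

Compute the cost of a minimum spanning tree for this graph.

15

Grow the tree from A using Prim:
Step 1: cheapest edge leaving the tree is A-E (1); add E.
Step 2: cheapest edge leaving the tree is B-E (1); add B.
Step 3: cheapest edge leaving the tree is A-D (3); add D.
Step 4: cheapest edge leaving the tree is B-F (3); add F.
Step 5: cheapest edge leaving the tree is C-F (7); add C.
MST edges: A-E, B-E, A-D, B-F, C-F; total weight 1+1+3+3+7 = 15.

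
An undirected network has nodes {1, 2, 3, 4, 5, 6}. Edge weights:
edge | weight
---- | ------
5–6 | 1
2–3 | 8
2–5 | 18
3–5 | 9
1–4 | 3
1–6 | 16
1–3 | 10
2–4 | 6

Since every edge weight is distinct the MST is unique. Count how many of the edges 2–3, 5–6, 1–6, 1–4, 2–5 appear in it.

3

Kruskal: consider edges lightest-first.
5–6 (1): add. Components now {1} {2} {3} {4} {5,6}
1–4 (3): add. Components now {1,4} {2} {3} {5,6}
2–4 (6): add. Components now {1,2,4} {3} {5,6}
2–3 (8): add. Components now {1,2,3,4} {5,6}
3–5 (9): add. Components now {1,2,3,4,5,6}
MST edge set: {5–6, 1–4, 2–4, 2–3, 3–5}.
Of the listed edges, {2–3, 5–6, 1–4} are in the MST → 3.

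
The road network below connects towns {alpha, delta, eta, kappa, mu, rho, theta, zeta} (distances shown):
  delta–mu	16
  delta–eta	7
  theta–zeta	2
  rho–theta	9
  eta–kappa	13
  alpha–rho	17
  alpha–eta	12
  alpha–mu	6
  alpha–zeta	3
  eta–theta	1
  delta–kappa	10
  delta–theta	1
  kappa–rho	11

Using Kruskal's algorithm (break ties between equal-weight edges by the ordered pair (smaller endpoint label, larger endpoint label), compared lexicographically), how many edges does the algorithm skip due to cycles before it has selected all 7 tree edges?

1

Sort edges by weight, then run Kruskal:
delta–theta (1): add — endpoints in different components.
eta–theta (1): add — endpoints in different components.
theta–zeta (2): add — endpoints in different components.
alpha–zeta (3): add — endpoints in different components.
alpha–mu (6): add — endpoints in different components.
delta–eta (7): skip — eta and delta already connected.
rho–theta (9): add — endpoints in different components.
delta–kappa (10): add — endpoints in different components.
Edges rejected before the tree was complete: 1.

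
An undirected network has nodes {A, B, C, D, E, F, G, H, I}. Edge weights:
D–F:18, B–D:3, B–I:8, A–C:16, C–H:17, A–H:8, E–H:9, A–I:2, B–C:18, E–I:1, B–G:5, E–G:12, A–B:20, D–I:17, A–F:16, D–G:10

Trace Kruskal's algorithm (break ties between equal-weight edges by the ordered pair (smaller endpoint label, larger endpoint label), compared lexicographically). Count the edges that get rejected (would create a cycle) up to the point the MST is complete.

Sort edges by weight, then run Kruskal:
E–I (1): add — endpoints in different components.
A–I (2): add — endpoints in different components.
B–D (3): add — endpoints in different components.
B–G (5): add — endpoints in different components.
A–H (8): add — endpoints in different components.
B–I (8): add — endpoints in different components.
E–H (9): skip — E and H already connected.
D–G (10): skip — D and G already connected.
E–G (12): skip — E and G already connected.
A–C (16): add — endpoints in different components.
A–F (16): add — endpoints in different components.
Edges rejected before the tree was complete: 3.

3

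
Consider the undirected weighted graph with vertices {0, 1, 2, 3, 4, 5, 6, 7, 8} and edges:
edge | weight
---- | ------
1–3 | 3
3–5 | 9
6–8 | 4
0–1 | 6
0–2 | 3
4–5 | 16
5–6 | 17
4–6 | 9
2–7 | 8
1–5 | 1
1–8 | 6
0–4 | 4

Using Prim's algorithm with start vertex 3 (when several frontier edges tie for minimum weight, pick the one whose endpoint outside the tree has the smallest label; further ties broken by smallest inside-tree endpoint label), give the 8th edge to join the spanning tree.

2-7

Prim's algorithm from 3:
Step 1: frontier [1–3 3, 3–5 9] → take 1–3 (3); add 1.
Step 2: frontier [1–5 1, 0–1 6, 1–8 6, 3–5 9] → take 1–5 (1); add 5.
Step 3: frontier [0–1 6, 1–8 6, 4–5 16, 5–6 17] → take 0–1 (6); add 0.
Step 4: frontier [0–2 3, 0–4 4, 1–8 6, 4–5 16, 5–6 17] → take 0–2 (3); add 2.
Step 5: frontier [0–4 4, 1–8 6, 2–7 8, 4–5 16, 5–6 17] → take 0–4 (4); add 4.
Step 6: frontier [1–8 6, 2–7 8, 4–6 9, 5–6 17] → take 1–8 (6); add 8.
Step 7: frontier [2–7 8, 4–6 9, 5–6 17, 6–8 4] → take 6–8 (4); add 6.
Step 8: frontier [2–7 8] → take 2–7 (8); add 7.
The 8th edge added is 2–7.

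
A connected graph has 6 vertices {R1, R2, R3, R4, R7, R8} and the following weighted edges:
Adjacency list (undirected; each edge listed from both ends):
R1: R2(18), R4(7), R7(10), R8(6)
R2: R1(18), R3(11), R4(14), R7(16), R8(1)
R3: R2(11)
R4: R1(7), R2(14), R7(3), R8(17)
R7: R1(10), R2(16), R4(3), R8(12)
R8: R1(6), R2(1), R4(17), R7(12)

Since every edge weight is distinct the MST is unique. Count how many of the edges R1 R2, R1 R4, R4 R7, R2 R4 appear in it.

Kruskal's algorithm — process edges by increasing weight (ties by edge label):
R2 R8 (1): add. Components now {R2,R8} {R7} {R1} {R3} {R4}
R4 R7 (3): add. Components now {R2,R8} {R4,R7} {R1} {R3}
R1 R8 (6): add. Components now {R1,R2,R8} {R4,R7} {R3}
R1 R4 (7): add. Components now {R1,R2,R4,R7,R8} {R3}
R1 R7 (10): skip — R7 and R1 already connected.
R2 R3 (11): add. Components now {R1,R2,R3,R4,R7,R8}
MST edge set: {R2 R8, R4 R7, R1 R8, R1 R4, R2 R3}.
Of the listed edges, {R1 R4, R4 R7} are in the MST → 2.

2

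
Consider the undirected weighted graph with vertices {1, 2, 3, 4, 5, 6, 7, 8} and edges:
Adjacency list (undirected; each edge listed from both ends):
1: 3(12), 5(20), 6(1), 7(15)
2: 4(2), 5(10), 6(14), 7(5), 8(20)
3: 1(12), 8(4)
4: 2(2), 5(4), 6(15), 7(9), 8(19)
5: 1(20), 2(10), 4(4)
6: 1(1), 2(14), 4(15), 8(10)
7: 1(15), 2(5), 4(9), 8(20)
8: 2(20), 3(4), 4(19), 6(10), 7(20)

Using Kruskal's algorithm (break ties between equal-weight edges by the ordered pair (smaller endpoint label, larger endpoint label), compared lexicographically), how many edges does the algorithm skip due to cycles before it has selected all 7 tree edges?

3

Sort edges by weight, then run Kruskal:
1—6 (1): add — endpoints in different components.
2—4 (2): add — endpoints in different components.
3—8 (4): add — endpoints in different components.
4—5 (4): add — endpoints in different components.
2—7 (5): add — endpoints in different components.
4—7 (9): skip — 4 and 7 already connected.
2—5 (10): skip — 2 and 5 already connected.
6—8 (10): add — endpoints in different components.
1—3 (12): skip — 1 and 3 already connected.
2—6 (14): add — endpoints in different components.
Edges rejected before the tree was complete: 3.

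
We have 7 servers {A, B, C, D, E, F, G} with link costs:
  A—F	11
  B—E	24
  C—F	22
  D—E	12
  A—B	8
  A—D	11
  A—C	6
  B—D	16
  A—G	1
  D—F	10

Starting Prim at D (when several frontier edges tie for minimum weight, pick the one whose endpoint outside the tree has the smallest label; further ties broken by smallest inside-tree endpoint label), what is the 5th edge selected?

A-B

Prim, starting at D.
Step 1: frontier [D—F 10, A—D 11, D—E 12, B—D 16] → take D—F (10); add F.
Step 2: frontier [A—D 11, D—E 12, B—D 16, A—F 11, C—F 22] → take A—D (11); add A.
Step 3: frontier [A—G 1, A—C 6, A—B 8, D—E 12, B—D 16, C—F 22] → take A—G (1); add G.
Step 4: frontier [A—C 6, A—B 8, D—E 12, B—D 16, C—F 22] → take A—C (6); add C.
Step 5: frontier [A—B 8, D—E 12, B—D 16] → take A—B (8); add B.
Step 6: frontier [B—E 24, D—E 12] → take D—E (12); add E.
The 5th edge added is A—B.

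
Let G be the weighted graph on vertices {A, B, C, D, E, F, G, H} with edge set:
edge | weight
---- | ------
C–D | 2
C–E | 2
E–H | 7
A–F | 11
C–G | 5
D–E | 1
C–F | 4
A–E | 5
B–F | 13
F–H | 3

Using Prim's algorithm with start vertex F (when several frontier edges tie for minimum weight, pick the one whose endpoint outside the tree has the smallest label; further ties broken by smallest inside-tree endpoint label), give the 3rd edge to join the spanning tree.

Grow the tree from F using Prim:
Step 1: frontier [F–H 3, C–F 4, A–F 11, B–F 13] → take F–H (3); add H.
Step 2: frontier [C–F 4, A–F 11, B–F 13, E–H 7] → take C–F (4); add C.
Step 3: frontier [C–D 2, C–E 2, C–G 5, A–F 11, B–F 13, E–H 7] → take C–D (2); add D.
Step 4: frontier [C–E 2, C–G 5, D–E 1, A–F 11, B–F 13, E–H 7] → take D–E (1); add E.
Step 5: frontier [C–G 5, A–E 5, A–F 11, B–F 13] → take A–E (5); add A.
Step 6: frontier [C–G 5, B–F 13] → take C–G (5); add G.
Step 7: frontier [B–F 13] → take B–F (13); add B.
The 3rd edge added is C–D.

C-D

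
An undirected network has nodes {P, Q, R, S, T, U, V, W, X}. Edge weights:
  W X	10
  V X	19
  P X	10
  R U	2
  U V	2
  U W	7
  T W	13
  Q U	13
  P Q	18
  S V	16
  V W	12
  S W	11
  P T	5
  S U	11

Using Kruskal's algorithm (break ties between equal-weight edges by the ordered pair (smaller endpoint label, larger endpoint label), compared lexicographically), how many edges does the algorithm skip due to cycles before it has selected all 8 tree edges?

Kruskal: consider edges lightest-first.
R U (2): add — endpoints in different components.
U V (2): add — endpoints in different components.
P T (5): add — endpoints in different components.
U W (7): add — endpoints in different components.
P X (10): add — endpoints in different components.
W X (10): add — endpoints in different components.
S U (11): add — endpoints in different components.
S W (11): skip — S and W already connected.
V W (12): skip — W and V already connected.
Q U (13): add — endpoints in different components.
Edges rejected before the tree was complete: 2.

2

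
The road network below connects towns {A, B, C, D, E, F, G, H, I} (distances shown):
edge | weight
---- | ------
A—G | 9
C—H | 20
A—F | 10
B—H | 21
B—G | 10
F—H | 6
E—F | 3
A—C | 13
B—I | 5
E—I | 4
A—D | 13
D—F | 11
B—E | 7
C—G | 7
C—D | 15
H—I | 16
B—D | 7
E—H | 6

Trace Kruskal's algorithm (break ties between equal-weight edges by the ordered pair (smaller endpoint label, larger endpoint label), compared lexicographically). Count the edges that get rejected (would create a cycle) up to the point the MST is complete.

Kruskal: consider edges lightest-first.
E—F (3): add — endpoints in different components.
E—I (4): add — endpoints in different components.
B—I (5): add — endpoints in different components.
E—H (6): add — endpoints in different components.
F—H (6): skip — F and H already connected.
B—D (7): add — endpoints in different components.
B—E (7): skip — B and E already connected.
C—G (7): add — endpoints in different components.
A—G (9): add — endpoints in different components.
A—F (10): add — endpoints in different components.
Edges rejected before the tree was complete: 2.

2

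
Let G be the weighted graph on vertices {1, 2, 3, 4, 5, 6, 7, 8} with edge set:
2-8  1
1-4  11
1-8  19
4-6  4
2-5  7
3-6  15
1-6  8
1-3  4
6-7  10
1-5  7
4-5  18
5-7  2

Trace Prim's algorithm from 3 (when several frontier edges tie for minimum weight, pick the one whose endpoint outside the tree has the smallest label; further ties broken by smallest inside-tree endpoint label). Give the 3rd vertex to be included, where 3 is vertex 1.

Grow the tree from 3 using Prim:
Step 1: frontier [1-3 4, 3-6 15] → take 1-3 (4); add 1.
Step 2: frontier [1-5 7, 1-6 8, 1-4 11, 1-8 19, 3-6 15] → take 1-5 (7); add 5.
Step 3: frontier [1-6 8, 1-4 11, 1-8 19, 3-6 15, 5-7 2, 2-5 7, 4-5 18] → take 5-7 (2); add 7.
Step 4: frontier [1-6 8, 1-4 11, 1-8 19, 3-6 15, 2-5 7, 4-5 18, 6-7 10] → take 2-5 (7); add 2.
Step 5: frontier [1-6 8, 1-4 11, 1-8 19, 2-8 1, 3-6 15, 4-5 18, 6-7 10] → take 2-8 (1); add 8.
Step 6: frontier [1-6 8, 1-4 11, 3-6 15, 4-5 18, 6-7 10] → take 1-6 (8); add 6.
Step 7: frontier [1-4 11, 4-5 18, 4-6 4] → take 4-6 (4); add 4.
Vertex order: 3, 1, 5, 7, 2, 8, 6, 4. The 3rd vertex is 5.

5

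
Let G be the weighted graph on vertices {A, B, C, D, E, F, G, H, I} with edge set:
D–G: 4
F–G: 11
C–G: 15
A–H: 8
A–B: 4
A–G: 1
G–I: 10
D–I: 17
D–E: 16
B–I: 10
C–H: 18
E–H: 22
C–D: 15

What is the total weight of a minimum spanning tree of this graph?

Prim's algorithm from C:
Step 1: cheapest edge leaving the tree is C–D (15); add D.
Step 2: cheapest edge leaving the tree is D–G (4); add G.
Step 3: cheapest edge leaving the tree is A–G (1); add A.
Step 4: cheapest edge leaving the tree is A–B (4); add B.
Step 5: cheapest edge leaving the tree is A–H (8); add H.
Step 6: cheapest edge leaving the tree is B–I (10); add I.
Step 7: cheapest edge leaving the tree is F–G (11); add F.
Step 8: cheapest edge leaving the tree is D–E (16); add E.
MST edges: C–D, D–G, A–G, A–B, A–H, B–I, F–G, D–E; total weight 15+4+1+4+8+10+11+16 = 69.

69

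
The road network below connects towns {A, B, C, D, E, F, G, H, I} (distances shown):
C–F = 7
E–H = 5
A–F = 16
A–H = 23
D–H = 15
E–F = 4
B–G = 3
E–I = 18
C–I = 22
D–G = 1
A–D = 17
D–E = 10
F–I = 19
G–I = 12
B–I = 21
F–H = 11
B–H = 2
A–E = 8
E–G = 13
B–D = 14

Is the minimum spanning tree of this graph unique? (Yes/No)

Yes

Sort edges by weight, then run Kruskal:
D–G (1): add — endpoints in different components.
B–H (2): add — endpoints in different components.
B–G (3): add — endpoints in different components.
E–F (4): add — endpoints in different components.
E–H (5): add — endpoints in different components.
C–F (7): add — endpoints in different components.
A–E (8): add — endpoints in different components.
D–E (10): skip — D and E already connected.
F–H (11): skip — F and H already connected.
G–I (12): add — endpoints in different components.
Every non-tree edge has weight strictly greater than the heaviest edge on the tree path between its endpoints, so the MST is unique.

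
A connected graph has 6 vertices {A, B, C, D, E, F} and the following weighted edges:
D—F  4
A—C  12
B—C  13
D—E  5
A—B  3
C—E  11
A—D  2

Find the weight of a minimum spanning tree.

Prim's algorithm from F:
Step 1: cheapest edge leaving the tree is D—F (4); add D.
Step 2: cheapest edge leaving the tree is A—D (2); add A.
Step 3: cheapest edge leaving the tree is A—B (3); add B.
Step 4: cheapest edge leaving the tree is D—E (5); add E.
Step 5: cheapest edge leaving the tree is C—E (11); add C.
MST edges: D—F, A—D, A—B, D—E, C—E; total weight 4+2+3+5+11 = 25.

25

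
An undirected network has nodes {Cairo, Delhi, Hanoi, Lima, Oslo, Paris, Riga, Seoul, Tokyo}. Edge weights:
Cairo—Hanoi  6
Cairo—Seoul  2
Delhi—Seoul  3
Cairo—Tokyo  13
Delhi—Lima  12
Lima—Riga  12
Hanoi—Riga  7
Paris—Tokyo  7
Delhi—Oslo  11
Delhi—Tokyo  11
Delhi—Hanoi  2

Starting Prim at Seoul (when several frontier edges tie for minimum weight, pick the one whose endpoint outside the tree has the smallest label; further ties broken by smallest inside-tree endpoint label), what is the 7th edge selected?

Prim, starting at Seoul.
Step 1: cheapest edge leaving the tree is Cairo—Seoul (2); add Cairo.
Step 2: cheapest edge leaving the tree is Delhi—Seoul (3); add Delhi.
Step 3: cheapest edge leaving the tree is Delhi—Hanoi (2); add Hanoi.
Step 4: cheapest edge leaving the tree is Hanoi—Riga (7); add Riga.
Step 5: cheapest edge leaving the tree is Delhi—Oslo (11); add Oslo.
Step 6: cheapest edge leaving the tree is Delhi—Tokyo (11); add Tokyo.
Step 7: cheapest edge leaving the tree is Paris—Tokyo (7); add Paris.
Step 8: cheapest edge leaving the tree is Delhi—Lima (12); add Lima.
The 7th edge added is Paris—Tokyo.

Paris-Tokyo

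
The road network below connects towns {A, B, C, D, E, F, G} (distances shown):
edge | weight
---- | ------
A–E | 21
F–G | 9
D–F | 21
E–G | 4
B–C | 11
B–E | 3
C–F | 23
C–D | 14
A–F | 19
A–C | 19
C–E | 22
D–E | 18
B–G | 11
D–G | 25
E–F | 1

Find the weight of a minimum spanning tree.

52

Kruskal: consider edges lightest-first.
E–F (1): add. Components now {A} {B} {C} {D} {E,F} {G}
B–E (3): add. Components now {A} {B,E,F} {C} {D} {G}
E–G (4): add. Components now {A} {B,E,F,G} {C} {D}
F–G (9): skip — F and G already connected.
B–C (11): add. Components now {A} {B,C,E,F,G} {D}
B–G (11): skip — B and G already connected.
C–D (14): add. Components now {A} {B,C,D,E,F,G}
D–E (18): skip — D and E already connected.
A–C (19): add. Components now {A,B,C,D,E,F,G}
MST edges: E–F, B–E, E–G, B–C, C–D, A–C; total weight 1+3+4+11+14+19 = 52.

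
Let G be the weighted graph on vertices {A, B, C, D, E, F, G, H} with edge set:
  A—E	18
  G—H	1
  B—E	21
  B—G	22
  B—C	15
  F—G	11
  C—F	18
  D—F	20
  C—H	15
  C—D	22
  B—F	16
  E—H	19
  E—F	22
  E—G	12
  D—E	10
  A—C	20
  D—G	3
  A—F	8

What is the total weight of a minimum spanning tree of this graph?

63

Kruskal's algorithm — process edges by increasing weight (ties by edge label):
G—H (1): add — endpoints in different components.
D—G (3): add — endpoints in different components.
A—F (8): add — endpoints in different components.
D—E (10): add — endpoints in different components.
F—G (11): add — endpoints in different components.
E—G (12): skip — E and G already connected.
B—C (15): add — endpoints in different components.
C—H (15): add — endpoints in different components.
MST edges: G—H, D—G, A—F, D—E, F—G, B—C, C—H; total weight 1+3+8+10+11+15+15 = 63.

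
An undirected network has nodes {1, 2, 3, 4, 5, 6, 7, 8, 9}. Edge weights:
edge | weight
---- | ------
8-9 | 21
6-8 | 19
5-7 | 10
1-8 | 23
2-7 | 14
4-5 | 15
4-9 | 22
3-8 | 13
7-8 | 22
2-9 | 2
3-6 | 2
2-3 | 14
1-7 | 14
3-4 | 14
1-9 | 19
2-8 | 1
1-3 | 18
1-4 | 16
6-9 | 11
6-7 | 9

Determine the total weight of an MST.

Kruskal's algorithm — process edges by increasing weight (ties by edge label):
2-8 (1): add — endpoints in different components.
2-9 (2): add — endpoints in different components.
3-6 (2): add — endpoints in different components.
6-7 (9): add — endpoints in different components.
5-7 (10): add — endpoints in different components.
6-9 (11): add — endpoints in different components.
3-8 (13): skip — 3 and 8 already connected.
1-7 (14): add — endpoints in different components.
2-3 (14): skip — 2 and 3 already connected.
2-7 (14): skip — 2 and 7 already connected.
3-4 (14): add — endpoints in different components.
MST edges: 2-8, 2-9, 3-6, 6-7, 5-7, 6-9, 1-7, 3-4; total weight 1+2+2+9+10+11+14+14 = 63.

63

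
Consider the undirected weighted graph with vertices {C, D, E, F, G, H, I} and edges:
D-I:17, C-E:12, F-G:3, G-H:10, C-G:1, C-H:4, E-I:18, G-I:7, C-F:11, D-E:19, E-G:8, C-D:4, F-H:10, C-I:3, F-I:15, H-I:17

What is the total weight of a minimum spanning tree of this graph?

Grow the tree from G using Prim:
Step 1: cheapest edge leaving the tree is C-G (1); add C.
Step 2: cheapest edge leaving the tree is F-G (3); add F.
Step 3: cheapest edge leaving the tree is C-I (3); add I.
Step 4: cheapest edge leaving the tree is C-D (4); add D.
Step 5: cheapest edge leaving the tree is C-H (4); add H.
Step 6: cheapest edge leaving the tree is E-G (8); add E.
MST edges: C-G, F-G, C-I, C-D, C-H, E-G; total weight 1+3+3+4+4+8 = 23.

23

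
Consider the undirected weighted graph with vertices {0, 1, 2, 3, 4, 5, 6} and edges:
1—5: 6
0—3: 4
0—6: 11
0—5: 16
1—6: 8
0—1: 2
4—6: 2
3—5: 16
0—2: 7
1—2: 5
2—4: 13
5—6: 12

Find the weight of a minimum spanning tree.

27

Grow the tree from 6 using Prim:
Step 1: cheapest edge leaving the tree is 4—6 (2); add 4.
Step 2: cheapest edge leaving the tree is 1—6 (8); add 1.
Step 3: cheapest edge leaving the tree is 0—1 (2); add 0.
Step 4: cheapest edge leaving the tree is 0—3 (4); add 3.
Step 5: cheapest edge leaving the tree is 1—2 (5); add 2.
Step 6: cheapest edge leaving the tree is 1—5 (6); add 5.
MST edges: 4—6, 1—6, 0—1, 0—3, 1—2, 1—5; total weight 2+8+2+4+5+6 = 27.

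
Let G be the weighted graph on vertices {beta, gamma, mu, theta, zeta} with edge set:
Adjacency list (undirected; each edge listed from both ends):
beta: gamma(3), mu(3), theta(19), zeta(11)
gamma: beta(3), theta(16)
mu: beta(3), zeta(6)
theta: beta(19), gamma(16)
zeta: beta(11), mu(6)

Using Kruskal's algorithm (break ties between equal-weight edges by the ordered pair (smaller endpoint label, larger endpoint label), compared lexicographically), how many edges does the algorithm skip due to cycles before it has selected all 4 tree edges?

1

Kruskal: consider edges lightest-first.
beta-gamma (3): add. Components now {beta,gamma} {zeta} {mu} {theta}
beta-mu (3): add. Components now {beta,gamma,mu} {zeta} {theta}
mu-zeta (6): add. Components now {beta,gamma,mu,zeta} {theta}
beta-zeta (11): skip — beta and zeta already connected.
gamma-theta (16): add. Components now {beta,gamma,mu,theta,zeta}
Edges rejected before the tree was complete: 1.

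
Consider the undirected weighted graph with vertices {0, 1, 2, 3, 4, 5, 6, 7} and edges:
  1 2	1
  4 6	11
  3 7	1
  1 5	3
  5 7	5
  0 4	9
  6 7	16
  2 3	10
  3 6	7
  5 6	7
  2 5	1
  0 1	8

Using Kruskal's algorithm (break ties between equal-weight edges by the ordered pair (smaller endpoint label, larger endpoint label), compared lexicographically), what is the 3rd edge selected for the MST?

3-7

Kruskal: consider edges lightest-first.
1 2 (1): add — endpoints in different components.
2 5 (1): add — endpoints in different components.
3 7 (1): add — endpoints in different components.
1 5 (3): skip — 1 and 5 already connected.
5 7 (5): add — endpoints in different components.
3 6 (7): add — endpoints in different components.
5 6 (7): skip — 5 and 6 already connected.
0 1 (8): add — endpoints in different components.
0 4 (9): add — endpoints in different components.
The 3rd edge added is 3 7.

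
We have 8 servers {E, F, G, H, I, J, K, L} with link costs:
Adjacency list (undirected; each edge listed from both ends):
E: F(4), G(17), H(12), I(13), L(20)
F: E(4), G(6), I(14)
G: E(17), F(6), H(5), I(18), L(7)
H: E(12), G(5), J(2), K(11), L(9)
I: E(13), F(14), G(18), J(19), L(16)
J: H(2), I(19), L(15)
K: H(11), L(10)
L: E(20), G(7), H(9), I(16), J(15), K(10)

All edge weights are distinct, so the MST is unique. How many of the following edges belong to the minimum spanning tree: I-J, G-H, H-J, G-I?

Kruskal: consider edges lightest-first.
H-J (2): add — endpoints in different components.
E-F (4): add — endpoints in different components.
G-H (5): add — endpoints in different components.
F-G (6): add — endpoints in different components.
G-L (7): add — endpoints in different components.
H-L (9): skip — H and L already connected.
K-L (10): add — endpoints in different components.
H-K (11): skip — H and K already connected.
E-H (12): skip — E and H already connected.
E-I (13): add — endpoints in different components.
MST edge set: {H-J, E-F, G-H, F-G, G-L, K-L, E-I}.
Of the listed edges, {G-H, H-J} are in the MST → 2.

2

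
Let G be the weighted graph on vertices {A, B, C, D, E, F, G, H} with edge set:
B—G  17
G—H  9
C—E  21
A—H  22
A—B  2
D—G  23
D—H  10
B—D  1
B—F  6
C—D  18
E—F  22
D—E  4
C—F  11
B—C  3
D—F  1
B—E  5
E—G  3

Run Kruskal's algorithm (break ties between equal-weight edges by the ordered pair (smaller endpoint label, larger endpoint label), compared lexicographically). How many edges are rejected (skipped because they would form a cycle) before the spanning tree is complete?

Kruskal's algorithm — process edges by increasing weight (ties by edge label):
B—D (1): add — endpoints in different components.
D—F (1): add — endpoints in different components.
A—B (2): add — endpoints in different components.
B—C (3): add — endpoints in different components.
E—G (3): add — endpoints in different components.
D—E (4): add — endpoints in different components.
B—E (5): skip — B and E already connected.
B—F (6): skip — B and F already connected.
G—H (9): add — endpoints in different components.
Edges rejected before the tree was complete: 2.

2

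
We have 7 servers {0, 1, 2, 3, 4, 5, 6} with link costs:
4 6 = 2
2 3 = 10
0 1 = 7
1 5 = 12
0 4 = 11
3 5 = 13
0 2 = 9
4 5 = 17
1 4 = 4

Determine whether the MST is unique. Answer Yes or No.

Sort edges by weight, then run Kruskal:
4 6 (2): add — endpoints in different components.
1 4 (4): add — endpoints in different components.
0 1 (7): add — endpoints in different components.
0 2 (9): add — endpoints in different components.
2 3 (10): add — endpoints in different components.
0 4 (11): skip — 0 and 4 already connected.
1 5 (12): add — endpoints in different components.
Every non-tree edge has weight strictly greater than the heaviest edge on the tree path between its endpoints, so the MST is unique.

Yes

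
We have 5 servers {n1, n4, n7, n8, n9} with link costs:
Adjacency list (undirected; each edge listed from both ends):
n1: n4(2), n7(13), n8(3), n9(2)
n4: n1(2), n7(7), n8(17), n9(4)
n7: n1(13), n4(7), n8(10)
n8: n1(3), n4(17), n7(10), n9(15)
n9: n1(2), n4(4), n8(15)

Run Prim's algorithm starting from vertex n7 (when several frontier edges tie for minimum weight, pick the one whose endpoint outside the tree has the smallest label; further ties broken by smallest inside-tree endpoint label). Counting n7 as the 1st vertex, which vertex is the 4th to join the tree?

Grow the tree from n7 using Prim:
Step 1: frontier [n4-n7 7, n7-n8 10, n1-n7 13] → take n4-n7 (7); add n4.
Step 2: frontier [n1-n4 2, n4-n9 4, n4-n8 17, n7-n8 10, n1-n7 13] → take n1-n4 (2); add n1.
Step 3: frontier [n1-n9 2, n1-n8 3, n4-n9 4, n4-n8 17, n7-n8 10] → take n1-n9 (2); add n9.
Step 4: frontier [n1-n8 3, n4-n8 17, n7-n8 10, n8-n9 15] → take n1-n8 (3); add n8.
Vertex order: n7, n4, n1, n9, n8. The 4th vertex is n9.

n9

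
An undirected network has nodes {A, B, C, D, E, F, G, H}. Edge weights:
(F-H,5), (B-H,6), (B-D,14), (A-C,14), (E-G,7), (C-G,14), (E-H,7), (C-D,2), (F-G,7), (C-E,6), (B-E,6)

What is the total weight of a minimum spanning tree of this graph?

Kruskal's algorithm — process edges by increasing weight (ties by edge label):
C-D (2): add — endpoints in different components.
F-H (5): add — endpoints in different components.
B-E (6): add — endpoints in different components.
B-H (6): add — endpoints in different components.
C-E (6): add — endpoints in different components.
E-G (7): add — endpoints in different components.
E-H (7): skip — E and H already connected.
F-G (7): skip — F and G already connected.
A-C (14): add — endpoints in different components.
MST edges: C-D, F-H, B-E, B-H, C-E, E-G, A-C; total weight 2+5+6+6+6+7+14 = 46.

46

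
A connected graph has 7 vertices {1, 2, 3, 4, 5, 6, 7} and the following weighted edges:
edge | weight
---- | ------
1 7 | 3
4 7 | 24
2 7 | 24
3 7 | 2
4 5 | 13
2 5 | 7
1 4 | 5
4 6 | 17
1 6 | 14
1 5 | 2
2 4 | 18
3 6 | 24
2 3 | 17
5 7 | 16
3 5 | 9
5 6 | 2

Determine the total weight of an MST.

Kruskal: consider edges lightest-first.
1 5 (2): add. Components now {1,5} {2} {3} {4} {6} {7}
3 7 (2): add. Components now {1,5} {2} {3,7} {4} {6}
5 6 (2): add. Components now {1,5,6} {2} {3,7} {4}
1 7 (3): add. Components now {1,3,5,6,7} {2} {4}
1 4 (5): add. Components now {1,3,4,5,6,7} {2}
2 5 (7): add. Components now {1,2,3,4,5,6,7}
MST edges: 1 5, 3 7, 5 6, 1 7, 1 4, 2 5; total weight 2+2+2+3+5+7 = 21.

21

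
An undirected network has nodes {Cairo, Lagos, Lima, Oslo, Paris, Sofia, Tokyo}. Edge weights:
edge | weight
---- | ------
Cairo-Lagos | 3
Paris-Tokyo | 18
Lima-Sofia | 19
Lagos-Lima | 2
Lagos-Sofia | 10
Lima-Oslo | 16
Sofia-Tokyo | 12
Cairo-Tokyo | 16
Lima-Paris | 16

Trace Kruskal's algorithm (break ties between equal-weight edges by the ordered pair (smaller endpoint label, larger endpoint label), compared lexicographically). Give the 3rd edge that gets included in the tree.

Lagos-Sofia

Sort edges by weight, then run Kruskal:
Lagos-Lima (2): add. Components now {Tokyo} {Lagos,Lima} {Paris} {Oslo} {Sofia} {Cairo}
Cairo-Lagos (3): add. Components now {Tokyo} {Cairo,Lagos,Lima} {Paris} {Oslo} {Sofia}
Lagos-Sofia (10): add. Components now {Tokyo} {Cairo,Lagos,Lima,Sofia} {Paris} {Oslo}
Sofia-Tokyo (12): add. Components now {Cairo,Lagos,Lima,Sofia,Tokyo} {Paris} {Oslo}
Cairo-Tokyo (16): skip — Tokyo and Cairo already connected.
Lima-Oslo (16): add. Components now {Cairo,Lagos,Lima,Oslo,Sofia,Tokyo} {Paris}
Lima-Paris (16): add. Components now {Cairo,Lagos,Lima,Oslo,Paris,Sofia,Tokyo}
The 3rd edge added is Lagos-Sofia.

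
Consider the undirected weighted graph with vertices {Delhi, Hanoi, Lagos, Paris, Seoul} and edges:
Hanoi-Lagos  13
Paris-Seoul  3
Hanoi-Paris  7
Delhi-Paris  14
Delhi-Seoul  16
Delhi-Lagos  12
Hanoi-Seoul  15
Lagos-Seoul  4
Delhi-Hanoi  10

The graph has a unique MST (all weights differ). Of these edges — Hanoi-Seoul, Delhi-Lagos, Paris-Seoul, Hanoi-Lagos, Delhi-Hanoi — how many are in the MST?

2

Kruskal: consider edges lightest-first.
Paris-Seoul (3): add. Components now {Delhi} {Lagos} {Hanoi} {Paris,Seoul}
Lagos-Seoul (4): add. Components now {Delhi} {Lagos,Paris,Seoul} {Hanoi}
Hanoi-Paris (7): add. Components now {Delhi} {Hanoi,Lagos,Paris,Seoul}
Delhi-Hanoi (10): add. Components now {Delhi,Hanoi,Lagos,Paris,Seoul}
MST edge set: {Paris-Seoul, Lagos-Seoul, Hanoi-Paris, Delhi-Hanoi}.
Of the listed edges, {Paris-Seoul, Delhi-Hanoi} are in the MST → 2.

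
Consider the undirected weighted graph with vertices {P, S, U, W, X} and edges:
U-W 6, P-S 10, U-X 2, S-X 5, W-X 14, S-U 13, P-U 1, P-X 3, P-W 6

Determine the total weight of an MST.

14

Prim's algorithm from X:
Step 1: frontier [U-X 2, P-X 3, S-X 5, W-X 14] → take U-X (2); add U.
Step 2: frontier [P-U 1, U-W 6, S-U 13, P-X 3, S-X 5, W-X 14] → take P-U (1); add P.
Step 3: frontier [P-W 6, P-S 10, U-W 6, S-U 13, S-X 5, W-X 14] → take S-X (5); add S.
Step 4: frontier [P-W 6, U-W 6, W-X 14] → take P-W (6); add W.
MST edges: U-X, P-U, S-X, P-W; total weight 2+1+5+6 = 14.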